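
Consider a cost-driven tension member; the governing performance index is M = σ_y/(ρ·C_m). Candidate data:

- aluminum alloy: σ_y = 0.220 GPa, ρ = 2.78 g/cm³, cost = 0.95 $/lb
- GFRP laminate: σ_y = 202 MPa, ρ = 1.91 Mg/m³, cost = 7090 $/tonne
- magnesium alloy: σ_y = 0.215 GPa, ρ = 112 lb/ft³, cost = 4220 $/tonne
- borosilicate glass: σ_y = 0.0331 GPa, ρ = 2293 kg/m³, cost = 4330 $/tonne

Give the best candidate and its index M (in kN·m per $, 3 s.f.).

Convert each candidate to consistent units, then evaluate M:
  aluminum alloy: σ_y = 220.0 MPa, ρ = 2780 kg/m³, cost = 2.094 $/kg
  GFRP laminate: σ_y = 202.0 MPa, ρ = 1910 kg/m³, cost = 7.090 $/kg
  magnesium alloy: σ_y = 215.0 MPa, ρ = 1794 kg/m³, cost = 4.220 $/kg
  borosilicate glass: σ_y = 33.10 MPa, ρ = 2293 kg/m³, cost = 4.330 $/kg
  aluminum alloy: M = 37.8 kN·m per $
  magnesium alloy: M = 28.4 kN·m per $
  GFRP laminate: M = 14.9 kN·m per $
  borosilicate glass: M = 3.33 kN·m per $
The maximum is for aluminum alloy.

aluminum alloy, M = 37.8 kN·m per $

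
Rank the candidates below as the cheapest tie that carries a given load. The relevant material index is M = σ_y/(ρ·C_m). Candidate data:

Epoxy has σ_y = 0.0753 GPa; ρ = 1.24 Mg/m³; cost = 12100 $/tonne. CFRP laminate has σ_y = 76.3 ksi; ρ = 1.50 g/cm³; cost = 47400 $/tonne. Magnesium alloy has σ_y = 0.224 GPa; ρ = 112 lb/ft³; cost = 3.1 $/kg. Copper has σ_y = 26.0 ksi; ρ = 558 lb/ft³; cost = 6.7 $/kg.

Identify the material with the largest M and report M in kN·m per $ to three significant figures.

magnesium alloy, M = 40.3 kN·m per $

Convert each candidate to consistent units, then evaluate M:
  epoxy: σ_y = 75.30 MPa, ρ = 1240 kg/m³, cost = 12.10 $/kg
  CFRP laminate: σ_y = 526.1 MPa, ρ = 1500 kg/m³, cost = 47.40 $/kg
  magnesium alloy: σ_y = 224.0 MPa, ρ = 1794 kg/m³, cost = 3.100 $/kg
  copper: σ_y = 179.3 MPa, ρ = 8938 kg/m³, cost = 6.700 $/kg
  magnesium alloy: M = 40.3 kN·m per $
  CFRP laminate: M = 7.40 kN·m per $
  epoxy: M = 5.02 kN·m per $
  copper: M = 2.99 kN·m per $
Magnesium alloy ranks first.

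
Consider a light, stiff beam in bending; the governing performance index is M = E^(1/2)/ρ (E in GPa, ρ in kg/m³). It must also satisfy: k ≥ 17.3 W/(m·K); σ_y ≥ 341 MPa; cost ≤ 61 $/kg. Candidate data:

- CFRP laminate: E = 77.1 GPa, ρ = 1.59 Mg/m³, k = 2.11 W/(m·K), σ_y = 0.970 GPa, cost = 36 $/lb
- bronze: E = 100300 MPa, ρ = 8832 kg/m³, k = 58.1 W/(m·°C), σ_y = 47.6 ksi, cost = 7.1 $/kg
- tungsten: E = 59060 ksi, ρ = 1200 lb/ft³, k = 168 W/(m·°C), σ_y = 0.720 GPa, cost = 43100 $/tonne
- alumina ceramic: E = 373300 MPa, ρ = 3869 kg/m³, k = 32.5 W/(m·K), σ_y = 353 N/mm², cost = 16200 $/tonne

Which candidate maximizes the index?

Screen on constraints: k ≥ 17.3 W/(m·K); σ_y ≥ 341 MPa; cost ≤ 61 $/kg. Survivors: tungsten, alumina ceramic.
Convert each candidate to consistent units, then evaluate M:
  tungsten: E = 407.2 GPa, ρ = 19220 kg/m³
  alumina ceramic: E = 373.3 GPa, ρ = 3869 kg/m³
  alumina ceramic: M = 4.99×10⁻³
  tungsten: M = 1.05×10⁻³
Highest index: alumina ceramic.

alumina ceramic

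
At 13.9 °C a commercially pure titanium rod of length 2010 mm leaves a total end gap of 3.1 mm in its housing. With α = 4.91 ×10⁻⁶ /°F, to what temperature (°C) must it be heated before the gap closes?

188 °C

α = 4.91×10⁻⁶/°F × 9/5 = 8.84×10⁻⁶/K.
α·L₀·ΔT = 3.1 mm ⇒ ΔT = 3.1 / (8.84×10⁻⁶ × 2010.0) = 174.5 K.
T = 13.9 + 174.5 = 188.4 °C.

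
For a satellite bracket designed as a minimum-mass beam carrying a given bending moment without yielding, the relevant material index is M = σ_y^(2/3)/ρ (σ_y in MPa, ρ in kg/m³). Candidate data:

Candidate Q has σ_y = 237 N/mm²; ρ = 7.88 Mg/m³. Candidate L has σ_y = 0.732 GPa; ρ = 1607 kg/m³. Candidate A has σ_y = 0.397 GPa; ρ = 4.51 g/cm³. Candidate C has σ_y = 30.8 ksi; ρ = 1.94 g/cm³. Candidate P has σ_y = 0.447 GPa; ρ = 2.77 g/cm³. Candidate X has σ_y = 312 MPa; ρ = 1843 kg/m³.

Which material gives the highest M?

candidate L

Convert each candidate to consistent units, then evaluate M:
  candidate Q: σ_y = 237.0 MPa, ρ = 7880 kg/m³
  candidate L: σ_y = 732.0 MPa, ρ = 1607 kg/m³
  candidate A: σ_y = 397.0 MPa, ρ = 4510 kg/m³
  candidate C: σ_y = 212.4 MPa, ρ = 1940 kg/m³
  candidate P: σ_y = 447.0 MPa, ρ = 2770 kg/m³
  candidate X: σ_y = 312.0 MPa, ρ = 1843 kg/m³
  candidate L: M = 50.5×10⁻³
  candidate X: M = 25.0×10⁻³
  candidate P: M = 21.1×10⁻³
  candidate C: M = 18.3×10⁻³
  candidate A: M = 12.0×10⁻³
  candidate Q: M = 4.86×10⁻³
Candidate L has the largest M.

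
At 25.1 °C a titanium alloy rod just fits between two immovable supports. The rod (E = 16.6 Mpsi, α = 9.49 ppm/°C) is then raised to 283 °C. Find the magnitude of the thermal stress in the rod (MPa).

E = 16.6 Mpsi = 114.5 GPa.
ΔT = 257.9 K. Constrained thermal stress σ = E·α·ΔT = 114.5×10³ MPa × 9.49×10⁻⁶ × 257.9 = 280 MPa (compressive).

280 MPa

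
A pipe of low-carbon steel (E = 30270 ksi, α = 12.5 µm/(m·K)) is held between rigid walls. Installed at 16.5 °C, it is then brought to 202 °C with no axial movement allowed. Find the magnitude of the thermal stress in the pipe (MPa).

E = 30270 ksi = 208.7 GPa.
ΔT = 185.5 K. Constrained thermal stress σ = E·α·ΔT = 208.7×10³ MPa × 12.5×10⁻⁶ × 185.5 = 484 MPa (compressive).

484 MPa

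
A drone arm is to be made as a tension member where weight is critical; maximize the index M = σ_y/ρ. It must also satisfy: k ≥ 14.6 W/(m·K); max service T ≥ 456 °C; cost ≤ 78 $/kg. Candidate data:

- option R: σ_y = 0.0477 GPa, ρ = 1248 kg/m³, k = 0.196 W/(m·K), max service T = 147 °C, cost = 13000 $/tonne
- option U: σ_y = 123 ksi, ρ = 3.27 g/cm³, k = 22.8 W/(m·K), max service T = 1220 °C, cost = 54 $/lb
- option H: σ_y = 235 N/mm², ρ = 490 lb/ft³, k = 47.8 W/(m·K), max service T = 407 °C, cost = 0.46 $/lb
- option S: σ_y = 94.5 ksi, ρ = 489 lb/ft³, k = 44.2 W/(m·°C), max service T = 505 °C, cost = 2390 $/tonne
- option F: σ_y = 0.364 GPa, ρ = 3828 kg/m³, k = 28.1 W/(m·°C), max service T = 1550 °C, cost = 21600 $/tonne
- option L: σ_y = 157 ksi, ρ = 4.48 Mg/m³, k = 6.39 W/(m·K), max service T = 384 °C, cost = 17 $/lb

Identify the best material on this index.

option F

Screen on constraints: k ≥ 14.6 W/(m·K); max service T ≥ 456 °C; cost ≤ 78 $/kg. Survivors: option S, option F.
After converting to SI:
  option S: σ_y = 651.6 MPa, ρ = 7833 kg/m³
  option F: σ_y = 364.0 MPa, ρ = 3828 kg/m³
  option F: M = 95.1 kN·m/kg
  option S: M = 83.2 kN·m/kg
Option F has the largest M.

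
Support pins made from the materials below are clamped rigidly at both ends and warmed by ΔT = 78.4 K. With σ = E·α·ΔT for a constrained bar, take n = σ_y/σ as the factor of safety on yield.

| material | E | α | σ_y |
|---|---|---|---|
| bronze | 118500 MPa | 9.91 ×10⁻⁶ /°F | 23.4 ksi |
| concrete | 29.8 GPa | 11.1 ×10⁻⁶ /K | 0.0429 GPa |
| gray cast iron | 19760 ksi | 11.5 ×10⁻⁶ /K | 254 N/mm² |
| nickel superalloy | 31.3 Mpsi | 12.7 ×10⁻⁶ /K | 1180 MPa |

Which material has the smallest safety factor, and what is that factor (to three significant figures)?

In consistent units (E in GPa, α in ×10⁻⁶/K, σ_y in MPa):
  bronze: E = 118.5, α = 17.8, σ_y = 161.3 → σ = 166 MPa, n = 0.974
  concrete: E = 29.80, α = 11.1, σ_y = 42.90 → σ = 25.9 MPa, n = 1.65
  gray cast iron: E = 136.2, α = 11.5, σ_y = 254.0 → σ = 123 MPa, n = 2.07
  nickel superalloy: E = 215.8, α = 12.7, σ_y = 1180 → σ = 215 MPa, n = 5.49
The minimum is bronze at n = 0.974.

bronze, n = 0.974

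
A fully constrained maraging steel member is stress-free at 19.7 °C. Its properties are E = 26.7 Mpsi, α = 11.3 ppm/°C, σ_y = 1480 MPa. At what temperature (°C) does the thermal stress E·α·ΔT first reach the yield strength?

731 °C

E = 26.7 Mpsi = 184.1 GPa.
E·α·ΔT = 1480 MPa ⇒ ΔT = 1480 / (184.1×10³ × 11.3×10⁻⁶) = 711.5 K.
T = 19.7 + 711.5 = 731.2 °C.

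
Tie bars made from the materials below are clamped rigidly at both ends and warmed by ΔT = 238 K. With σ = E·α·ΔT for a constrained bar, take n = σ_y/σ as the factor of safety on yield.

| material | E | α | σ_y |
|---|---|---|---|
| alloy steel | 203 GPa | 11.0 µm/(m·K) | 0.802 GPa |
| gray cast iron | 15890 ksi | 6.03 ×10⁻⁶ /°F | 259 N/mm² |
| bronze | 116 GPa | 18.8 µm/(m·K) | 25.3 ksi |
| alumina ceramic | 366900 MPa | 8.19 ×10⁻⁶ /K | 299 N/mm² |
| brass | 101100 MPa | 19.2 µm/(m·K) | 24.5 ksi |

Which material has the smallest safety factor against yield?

With everything in SI (GPa, ×10⁻⁶/K, MPa):
  alloy steel: E = 203.0, α = 11.0, σ_y = 802.0 → σ = 531 MPa, n = 1.51
  gray cast iron: E = 109.6, α = 10.9, σ_y = 259.0 → σ = 283 MPa, n = 0.915
  bronze: E = 116.0, α = 18.8, σ_y = 174.4 → σ = 519 MPa, n = 0.336
  alumina ceramic: E = 366.9, α = 8.19, σ_y = 299.0 → σ = 715 MPa, n = 0.418
  brass: E = 101.1, α = 19.2, σ_y = 168.9 → σ = 462 MPa, n = 0.366
The minimum is bronze at n = 0.336.

bronze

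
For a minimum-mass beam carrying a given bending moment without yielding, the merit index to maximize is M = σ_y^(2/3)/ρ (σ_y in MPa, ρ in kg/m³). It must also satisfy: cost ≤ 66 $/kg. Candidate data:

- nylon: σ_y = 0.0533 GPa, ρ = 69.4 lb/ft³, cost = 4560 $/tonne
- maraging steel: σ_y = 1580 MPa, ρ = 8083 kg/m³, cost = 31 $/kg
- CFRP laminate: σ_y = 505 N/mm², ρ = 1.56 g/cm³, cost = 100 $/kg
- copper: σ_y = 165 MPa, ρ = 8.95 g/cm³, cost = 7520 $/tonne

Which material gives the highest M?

maraging steel

Screen on constraints: cost ≤ 66 $/kg. Survivors: nylon, maraging steel, copper.
Normalizing units and computing the index:
  nylon: σ_y = 53.30 MPa, ρ = 1112 kg/m³
  maraging steel: σ_y = 1580 MPa, ρ = 8083 kg/m³
  copper: σ_y = 165.0 MPa, ρ = 8950 kg/m³
  maraging steel: M = 16.8×10⁻³
  nylon: M = 12.7×10⁻³
  copper: M = 3.36×10⁻³
Highest index: maraging steel.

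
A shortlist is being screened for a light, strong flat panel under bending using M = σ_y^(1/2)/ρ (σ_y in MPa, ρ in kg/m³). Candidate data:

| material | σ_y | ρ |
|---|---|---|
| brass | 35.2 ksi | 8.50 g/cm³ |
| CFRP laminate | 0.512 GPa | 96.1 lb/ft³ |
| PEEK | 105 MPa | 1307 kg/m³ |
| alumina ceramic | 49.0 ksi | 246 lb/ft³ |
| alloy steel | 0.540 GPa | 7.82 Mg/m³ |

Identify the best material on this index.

CFRP laminate

In SI units:
  brass: σ_y = 242.7 MPa, ρ = 8500 kg/m³
  CFRP laminate: σ_y = 512.0 MPa, ρ = 1539 kg/m³
  PEEK: σ_y = 105.0 MPa, ρ = 1307 kg/m³
  alumina ceramic: σ_y = 337.8 MPa, ρ = 3941 kg/m³
  alloy steel: σ_y = 540.0 MPa, ρ = 7820 kg/m³
  CFRP laminate: M = 14.7×10⁻³
  PEEK: M = 7.84×10⁻³
  alumina ceramic: M = 4.66×10⁻³
  alloy steel: M = 2.97×10⁻³
  brass: M = 1.83×10⁻³
CFRP laminate has the largest M.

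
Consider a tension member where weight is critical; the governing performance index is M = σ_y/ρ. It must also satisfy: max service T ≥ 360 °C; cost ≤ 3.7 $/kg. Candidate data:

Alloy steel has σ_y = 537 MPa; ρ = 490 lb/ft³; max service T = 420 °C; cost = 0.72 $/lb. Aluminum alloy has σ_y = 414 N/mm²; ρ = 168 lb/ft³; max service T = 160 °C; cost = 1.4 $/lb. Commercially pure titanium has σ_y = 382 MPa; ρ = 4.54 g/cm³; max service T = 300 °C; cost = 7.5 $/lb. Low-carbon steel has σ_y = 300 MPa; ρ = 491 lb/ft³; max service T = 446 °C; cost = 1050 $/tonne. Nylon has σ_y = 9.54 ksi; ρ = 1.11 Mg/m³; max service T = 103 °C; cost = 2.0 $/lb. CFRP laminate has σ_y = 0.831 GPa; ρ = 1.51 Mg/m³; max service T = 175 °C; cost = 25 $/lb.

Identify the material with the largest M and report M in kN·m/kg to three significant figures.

alloy steel, M = 68.4 kN·m/kg

Screen on constraints: max service T ≥ 360 °C; cost ≤ 3.7 $/kg. Survivors: alloy steel, low-carbon steel.
Convert each candidate to consistent units, then evaluate M:
  alloy steel: σ_y = 537.0 MPa, ρ = 7849 kg/m³
  low-carbon steel: σ_y = 300.0 MPa, ρ = 7865 kg/m³
  alloy steel: M = 68.4 kN·m/kg
  low-carbon steel: M = 38.1 kN·m/kg
Alloy steel ranks first.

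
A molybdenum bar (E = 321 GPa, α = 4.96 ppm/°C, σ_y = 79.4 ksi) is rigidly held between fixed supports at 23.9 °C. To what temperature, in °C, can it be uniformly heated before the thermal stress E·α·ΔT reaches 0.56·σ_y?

σ_y = 79.4 ksi = 547.4 MPa.
E·α·ΔT = 306.6 MPa ⇒ ΔT = 306.6 / (321.0×10³ × 4.96×10⁻⁶) = 192.5 K.
T = 23.9 + 192.5 = 216.4 °C.

216 °C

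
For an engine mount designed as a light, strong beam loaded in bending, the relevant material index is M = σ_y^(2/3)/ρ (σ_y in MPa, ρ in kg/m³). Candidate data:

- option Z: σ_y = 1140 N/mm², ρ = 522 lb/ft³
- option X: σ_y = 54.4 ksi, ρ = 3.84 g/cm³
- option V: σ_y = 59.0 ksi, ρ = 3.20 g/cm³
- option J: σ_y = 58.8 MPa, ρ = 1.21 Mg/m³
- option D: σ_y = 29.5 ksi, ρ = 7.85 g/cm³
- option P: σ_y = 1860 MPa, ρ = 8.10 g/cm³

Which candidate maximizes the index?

After converting to SI:
  option Z: σ_y = 1140 MPa, ρ = 8362 kg/m³
  option X: σ_y = 375.1 MPa, ρ = 3840 kg/m³
  option V: σ_y = 406.8 MPa, ρ = 3200 kg/m³
  option J: σ_y = 58.80 MPa, ρ = 1210 kg/m³
  option D: σ_y = 203.4 MPa, ρ = 7850 kg/m³
  option P: σ_y = 1860 MPa, ρ = 8100 kg/m³
  option P: M = 18.7×10⁻³
  option V: M = 17.2×10⁻³
  option X: M = 13.5×10⁻³
  option Z: M = 13.1×10⁻³
  option J: M = 12.5×10⁻³
  option D: M = 4.41×10⁻³
Highest index: option P.

option P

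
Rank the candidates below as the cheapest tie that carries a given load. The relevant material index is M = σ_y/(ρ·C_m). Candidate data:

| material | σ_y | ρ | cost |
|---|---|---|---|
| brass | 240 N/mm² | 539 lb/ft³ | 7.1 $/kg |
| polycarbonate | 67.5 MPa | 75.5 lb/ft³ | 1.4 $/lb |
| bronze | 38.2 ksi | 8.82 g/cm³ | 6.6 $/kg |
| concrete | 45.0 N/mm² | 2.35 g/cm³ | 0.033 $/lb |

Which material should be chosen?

concrete

After converting to SI:
  brass: σ_y = 240.0 MPa, ρ = 8634 kg/m³, cost = 7.100 $/kg
  polycarbonate: σ_y = 67.50 MPa, ρ = 1209 kg/m³, cost = 3.086 $/kg
  bronze: σ_y = 263.4 MPa, ρ = 8820 kg/m³, cost = 6.600 $/kg
  concrete: σ_y = 45.00 MPa, ρ = 2350 kg/m³, cost = 0.07275 $/kg
  concrete: M = 263 kN·m per $
  polycarbonate: M = 18.1 kN·m per $
  bronze: M = 4.52 kN·m per $
  brass: M = 3.92 kN·m per $
Concrete has the largest M.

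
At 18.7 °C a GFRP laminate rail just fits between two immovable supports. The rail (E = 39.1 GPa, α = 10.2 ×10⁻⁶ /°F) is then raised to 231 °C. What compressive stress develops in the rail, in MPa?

152 MPa

α = 10.2×10⁻⁶/°F × 9/5 = 18.4×10⁻⁶/K.
ΔT = 212.3 K. Constrained thermal stress σ = E·α·ΔT = 39.10×10³ MPa × 18.4×10⁻⁶ × 212.3 = 152 MPa (compressive).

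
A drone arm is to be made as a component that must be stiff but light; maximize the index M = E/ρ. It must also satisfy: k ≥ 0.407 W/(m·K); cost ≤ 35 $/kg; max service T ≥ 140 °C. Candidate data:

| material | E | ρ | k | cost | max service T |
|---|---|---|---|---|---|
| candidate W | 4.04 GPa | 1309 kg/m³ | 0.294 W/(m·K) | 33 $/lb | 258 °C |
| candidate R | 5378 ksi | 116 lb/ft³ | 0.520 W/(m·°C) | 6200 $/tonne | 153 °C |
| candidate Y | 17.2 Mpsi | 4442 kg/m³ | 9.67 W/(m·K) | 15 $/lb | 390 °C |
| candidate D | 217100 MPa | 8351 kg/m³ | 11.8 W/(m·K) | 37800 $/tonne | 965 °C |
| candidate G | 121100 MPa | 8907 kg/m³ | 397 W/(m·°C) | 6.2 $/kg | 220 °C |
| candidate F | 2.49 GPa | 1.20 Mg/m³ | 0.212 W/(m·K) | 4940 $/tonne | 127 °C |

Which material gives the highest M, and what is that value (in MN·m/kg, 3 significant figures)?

candidate Y, M = 26.7 MN·m/kg

Screen on constraints: k ≥ 0.407 W/(m·K); cost ≤ 35 $/kg; max service T ≥ 140 °C. Survivors: candidate R, candidate Y, candidate G.
In SI units:
  candidate R: E = 37.08 GPa, ρ = 1858 kg/m³
  candidate Y: E = 118.6 GPa, ρ = 4442 kg/m³
  candidate G: E = 121.1 GPa, ρ = 8907 kg/m³
  candidate Y: M = 26.7 MN·m/kg
  candidate R: M = 20.0 MN·m/kg
  candidate G: M = 13.6 MN·m/kg
The maximum is for candidate Y.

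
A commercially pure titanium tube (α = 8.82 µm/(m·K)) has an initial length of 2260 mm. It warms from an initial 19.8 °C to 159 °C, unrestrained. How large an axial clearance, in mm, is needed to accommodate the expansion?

2.77 mm

ΔT = 159 − 19.8 = 139.2 K.
ΔL = α·L₀·ΔT = 8.82×10⁻⁶ × 2260 mm × 139.2 K = 2.77 mm.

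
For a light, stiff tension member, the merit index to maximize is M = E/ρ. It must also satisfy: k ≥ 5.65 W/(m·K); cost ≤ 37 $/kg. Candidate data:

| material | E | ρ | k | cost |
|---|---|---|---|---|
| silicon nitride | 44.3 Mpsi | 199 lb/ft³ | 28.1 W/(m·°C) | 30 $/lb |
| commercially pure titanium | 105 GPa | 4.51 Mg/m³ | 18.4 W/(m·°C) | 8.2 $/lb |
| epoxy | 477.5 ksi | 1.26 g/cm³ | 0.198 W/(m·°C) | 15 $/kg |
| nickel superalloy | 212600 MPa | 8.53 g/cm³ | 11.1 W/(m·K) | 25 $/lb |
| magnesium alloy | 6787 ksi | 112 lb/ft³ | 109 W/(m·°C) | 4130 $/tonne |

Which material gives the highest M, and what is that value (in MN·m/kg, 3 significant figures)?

Screen on constraints: k ≥ 5.65 W/(m·K); cost ≤ 37 $/kg. Survivors: commercially pure titanium, magnesium alloy.
After converting to SI:
  commercially pure titanium: E = 105.0 GPa, ρ = 4510 kg/m³
  magnesium alloy: E = 46.79 GPa, ρ = 1794 kg/m³
  magnesium alloy: M = 26.1 MN·m/kg
  commercially pure titanium: M = 23.3 MN·m/kg
Highest index: magnesium alloy.

magnesium alloy, M = 26.1 MN·m/kg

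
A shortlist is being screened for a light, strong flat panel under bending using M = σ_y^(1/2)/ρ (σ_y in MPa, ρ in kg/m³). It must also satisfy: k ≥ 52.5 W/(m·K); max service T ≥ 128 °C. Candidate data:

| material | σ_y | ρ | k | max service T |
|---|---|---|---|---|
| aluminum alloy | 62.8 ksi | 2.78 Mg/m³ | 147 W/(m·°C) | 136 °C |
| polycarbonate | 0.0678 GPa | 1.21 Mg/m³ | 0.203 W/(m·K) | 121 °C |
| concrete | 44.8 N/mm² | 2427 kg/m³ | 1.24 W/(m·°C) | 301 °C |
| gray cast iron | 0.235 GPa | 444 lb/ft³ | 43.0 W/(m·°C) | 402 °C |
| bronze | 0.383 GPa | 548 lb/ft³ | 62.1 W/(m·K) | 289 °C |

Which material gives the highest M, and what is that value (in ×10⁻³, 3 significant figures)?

Screen on constraints: k ≥ 52.5 W/(m·K); max service T ≥ 128 °C. Survivors: aluminum alloy, bronze.
Convert each candidate to consistent units, then evaluate M:
  aluminum alloy: σ_y = 433.0 MPa, ρ = 2780 kg/m³
  bronze: σ_y = 383.0 MPa, ρ = 8778 kg/m³
  aluminum alloy: M = 7.49×10⁻³
  bronze: M = 2.23×10⁻³
Highest index: aluminum alloy.

aluminum alloy, M = 7.49×10⁻³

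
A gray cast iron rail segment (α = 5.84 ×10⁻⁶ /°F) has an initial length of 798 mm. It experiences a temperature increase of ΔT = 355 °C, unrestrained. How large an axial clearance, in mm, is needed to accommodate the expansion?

2.98 mm

Convert α: 5.84×10⁻⁶/°F × (9/5) = 10.5×10⁻⁶/K.
ΔL = α·L₀·ΔT = 10.5×10⁻⁶ × 798 mm × 355.0 K = 2.98 mm.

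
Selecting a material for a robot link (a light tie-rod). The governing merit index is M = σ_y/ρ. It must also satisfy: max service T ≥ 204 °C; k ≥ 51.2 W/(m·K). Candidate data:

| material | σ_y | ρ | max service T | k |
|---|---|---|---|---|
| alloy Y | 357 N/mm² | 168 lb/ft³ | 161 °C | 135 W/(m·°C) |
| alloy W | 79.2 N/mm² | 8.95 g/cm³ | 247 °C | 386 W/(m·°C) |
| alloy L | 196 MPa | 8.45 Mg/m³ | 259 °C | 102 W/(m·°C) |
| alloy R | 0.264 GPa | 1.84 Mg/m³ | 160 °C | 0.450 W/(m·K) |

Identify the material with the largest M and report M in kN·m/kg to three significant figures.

Screen on constraints: max service T ≥ 204 °C; k ≥ 51.2 W/(m·K). Survivors: alloy W, alloy L.
After converting to SI:
  alloy W: σ_y = 79.20 MPa, ρ = 8950 kg/m³
  alloy L: σ_y = 196.0 MPa, ρ = 8450 kg/m³
  alloy L: M = 23.2 kN·m/kg
  alloy W: M = 8.85 kN·m/kg
Alloy L has the largest M.

alloy L, M = 23.2 kN·m/kg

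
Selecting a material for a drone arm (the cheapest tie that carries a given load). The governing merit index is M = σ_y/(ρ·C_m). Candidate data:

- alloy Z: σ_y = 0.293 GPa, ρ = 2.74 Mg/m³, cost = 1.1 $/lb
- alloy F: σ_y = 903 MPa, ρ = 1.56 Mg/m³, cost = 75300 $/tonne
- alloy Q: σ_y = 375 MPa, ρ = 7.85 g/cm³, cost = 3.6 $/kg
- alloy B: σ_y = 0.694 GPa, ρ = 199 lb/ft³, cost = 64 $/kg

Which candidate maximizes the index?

alloy Z

In SI units:
  alloy Z: σ_y = 293.0 MPa, ρ = 2740 kg/m³, cost = 2.425 $/kg
  alloy F: σ_y = 903.0 MPa, ρ = 1560 kg/m³, cost = 75.30 $/kg
  alloy Q: σ_y = 375.0 MPa, ρ = 7850 kg/m³, cost = 3.600 $/kg
  alloy B: σ_y = 694.0 MPa, ρ = 3188 kg/m³, cost = 64.00 $/kg
  alloy Z: M = 44.1 kN·m per $
  alloy Q: M = 13.3 kN·m per $
  alloy F: M = 7.69 kN·m per $
  alloy B: M = 3.40 kN·m per $
Alloy Z ranks first.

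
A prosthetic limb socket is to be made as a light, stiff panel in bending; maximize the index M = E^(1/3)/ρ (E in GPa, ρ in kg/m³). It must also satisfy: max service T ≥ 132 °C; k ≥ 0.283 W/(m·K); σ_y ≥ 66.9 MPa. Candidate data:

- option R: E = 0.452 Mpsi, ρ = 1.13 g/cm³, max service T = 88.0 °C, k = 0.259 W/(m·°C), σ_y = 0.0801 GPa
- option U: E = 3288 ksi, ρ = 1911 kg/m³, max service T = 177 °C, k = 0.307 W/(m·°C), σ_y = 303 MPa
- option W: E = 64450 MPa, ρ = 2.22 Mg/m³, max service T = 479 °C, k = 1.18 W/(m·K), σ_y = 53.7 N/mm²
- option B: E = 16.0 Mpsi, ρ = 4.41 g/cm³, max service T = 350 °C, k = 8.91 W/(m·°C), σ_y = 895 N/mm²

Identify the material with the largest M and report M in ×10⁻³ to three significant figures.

Screen on constraints: max service T ≥ 132 °C; k ≥ 0.283 W/(m·K); σ_y ≥ 66.9 MPa. Survivors: option U, option B.
Convert each candidate to consistent units, then evaluate M:
  option U: E = 22.67 GPa, ρ = 1911 kg/m³
  option B: E = 110.3 GPa, ρ = 4410 kg/m³
  option U: M = 1.48×10⁻³
  option B: M = 1.09×10⁻³
Option U has the largest M.

option U, M = 1.48×10⁻³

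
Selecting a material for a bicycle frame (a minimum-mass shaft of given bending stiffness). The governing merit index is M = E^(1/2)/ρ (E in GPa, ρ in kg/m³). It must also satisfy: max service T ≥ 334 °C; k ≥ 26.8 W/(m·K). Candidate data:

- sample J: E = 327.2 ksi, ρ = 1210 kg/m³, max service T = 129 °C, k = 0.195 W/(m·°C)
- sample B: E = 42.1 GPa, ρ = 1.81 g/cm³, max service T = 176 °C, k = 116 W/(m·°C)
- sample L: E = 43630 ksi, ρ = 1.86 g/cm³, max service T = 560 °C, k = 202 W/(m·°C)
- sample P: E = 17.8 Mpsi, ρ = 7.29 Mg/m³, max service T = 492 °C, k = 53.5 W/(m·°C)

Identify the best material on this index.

sample L

Screen on constraints: max service T ≥ 334 °C; k ≥ 26.8 W/(m·K). Survivors: sample L, sample P.
In SI units:
  sample L: E = 300.8 GPa, ρ = 1860 kg/m³
  sample P: E = 122.7 GPa, ρ = 7290 kg/m³
  sample L: M = 9.32×10⁻³
  sample P: M = 1.52×10⁻³
Sample L has the largest M.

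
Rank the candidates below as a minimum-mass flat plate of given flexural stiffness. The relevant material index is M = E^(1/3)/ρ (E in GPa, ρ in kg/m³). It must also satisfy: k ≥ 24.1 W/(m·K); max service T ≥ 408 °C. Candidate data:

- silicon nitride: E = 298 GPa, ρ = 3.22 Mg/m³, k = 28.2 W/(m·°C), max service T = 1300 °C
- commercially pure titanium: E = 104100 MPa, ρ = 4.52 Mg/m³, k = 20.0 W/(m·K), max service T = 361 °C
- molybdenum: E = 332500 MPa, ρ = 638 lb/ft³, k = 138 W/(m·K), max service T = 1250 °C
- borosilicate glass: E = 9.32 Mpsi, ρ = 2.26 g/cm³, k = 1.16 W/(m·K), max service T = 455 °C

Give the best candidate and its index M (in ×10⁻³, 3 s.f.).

silicon nitride, M = 2.07×10⁻³

Screen on constraints: k ≥ 24.1 W/(m·K); max service T ≥ 408 °C. Survivors: silicon nitride, molybdenum.
Convert each candidate to consistent units, then evaluate M:
  silicon nitride: E = 298.0 GPa, ρ = 3220 kg/m³
  molybdenum: E = 332.5 GPa, ρ = 10220 kg/m³
  silicon nitride: M = 2.07×10⁻³
  molybdenum: M = 0.678×10⁻³
Silicon nitride has the largest M.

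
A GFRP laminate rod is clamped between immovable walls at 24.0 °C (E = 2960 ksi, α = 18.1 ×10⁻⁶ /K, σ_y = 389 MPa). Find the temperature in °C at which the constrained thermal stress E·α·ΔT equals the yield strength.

1080 °C

E = 2960 ksi = 20.41 GPa.
E·α·ΔT = 389.0 MPa ⇒ ΔT = 389.0 / (20.41×10³ × 18.1×10⁻⁶) = 1053 K.
T = 24.0 + 1053 = 1077 °C.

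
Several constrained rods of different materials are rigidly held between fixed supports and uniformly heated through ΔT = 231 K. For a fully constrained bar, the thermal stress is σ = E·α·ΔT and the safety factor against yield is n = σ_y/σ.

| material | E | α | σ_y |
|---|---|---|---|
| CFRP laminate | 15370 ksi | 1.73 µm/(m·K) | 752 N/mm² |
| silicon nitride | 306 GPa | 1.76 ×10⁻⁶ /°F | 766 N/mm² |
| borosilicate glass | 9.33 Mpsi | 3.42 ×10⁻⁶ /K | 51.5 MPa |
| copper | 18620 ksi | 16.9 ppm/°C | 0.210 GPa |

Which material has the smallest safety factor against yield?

Per material, after unit conversion:
  CFRP laminate: E = 106.0, α = 1.73, σ_y = 752.0 → σ = 42.3 MPa, n = 17.8
  silicon nitride: E = 306.0, α = 3.17, σ_y = 766.0 → σ = 224 MPa, n = 3.42
  borosilicate glass: E = 64.33, α = 3.42, σ_y = 51.50 → σ = 50.8 MPa, n = 1.01
  copper: E = 128.4, α = 16.9, σ_y = 210.0 → σ = 501 MPa, n = 0.419
Smallest n: copper with n = 0.419.

copper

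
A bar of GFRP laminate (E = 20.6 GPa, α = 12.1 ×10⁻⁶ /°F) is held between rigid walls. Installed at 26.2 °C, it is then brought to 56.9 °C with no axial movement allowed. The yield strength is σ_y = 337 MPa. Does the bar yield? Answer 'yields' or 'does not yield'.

α = 12.1×10⁻⁶/°F × 9/5 = 21.8×10⁻⁶/K.
ΔT = 30.70 K. Constrained thermal stress σ = E·α·ΔT = 20.60×10³ MPa × 21.8×10⁻⁶ × 30.70 = 13.8 MPa (compressive).
Compare to σ_y = 337 MPa: σ < σ_y, so it does not yield.

does not yield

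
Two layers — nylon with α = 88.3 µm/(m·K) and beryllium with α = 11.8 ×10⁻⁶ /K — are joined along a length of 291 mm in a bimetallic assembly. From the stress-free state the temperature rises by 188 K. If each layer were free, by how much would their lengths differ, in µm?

Δα = |88.3 − 11.8|×10⁻⁶/K = 76.5×10⁻⁶/K.
ΔL_mismatch = Δα·L·ΔT = 76.5×10⁻⁶ × 291.0 mm × 188.0 K = 4190 µm.

4190 µm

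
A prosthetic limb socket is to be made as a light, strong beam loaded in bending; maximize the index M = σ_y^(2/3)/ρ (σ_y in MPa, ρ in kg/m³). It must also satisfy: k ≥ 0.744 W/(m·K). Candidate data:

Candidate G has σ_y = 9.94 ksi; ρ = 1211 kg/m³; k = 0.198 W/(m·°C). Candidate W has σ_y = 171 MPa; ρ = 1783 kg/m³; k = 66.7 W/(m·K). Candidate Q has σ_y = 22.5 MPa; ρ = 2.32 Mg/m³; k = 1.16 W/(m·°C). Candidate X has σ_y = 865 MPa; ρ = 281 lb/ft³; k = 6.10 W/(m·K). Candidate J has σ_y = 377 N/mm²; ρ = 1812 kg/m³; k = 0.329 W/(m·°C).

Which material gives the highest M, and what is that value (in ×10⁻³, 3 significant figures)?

candidate X, M = 20.2×10⁻³

Screen on constraints: k ≥ 0.744 W/(m·K). Survivors: candidate W, candidate Q, candidate X.
In SI units:
  candidate W: σ_y = 171.0 MPa, ρ = 1783 kg/m³
  candidate Q: σ_y = 22.50 MPa, ρ = 2320 kg/m³
  candidate X: σ_y = 865.0 MPa, ρ = 4501 kg/m³
  candidate X: M = 20.2×10⁻³
  candidate W: M = 17.3×10⁻³
  candidate Q: M = 3.44×10⁻³
Highest index: candidate X.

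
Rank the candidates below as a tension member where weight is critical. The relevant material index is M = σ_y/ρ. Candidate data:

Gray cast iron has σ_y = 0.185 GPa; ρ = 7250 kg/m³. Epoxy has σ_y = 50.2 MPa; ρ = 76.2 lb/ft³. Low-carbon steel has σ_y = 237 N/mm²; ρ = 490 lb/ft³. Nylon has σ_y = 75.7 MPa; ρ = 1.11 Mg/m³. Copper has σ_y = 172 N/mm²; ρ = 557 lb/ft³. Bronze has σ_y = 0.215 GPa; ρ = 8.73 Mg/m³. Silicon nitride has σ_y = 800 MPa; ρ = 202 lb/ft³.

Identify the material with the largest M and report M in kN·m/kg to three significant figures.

silicon nitride, M = 247 kN·m/kg

After converting to SI:
  gray cast iron: σ_y = 185.0 MPa, ρ = 7250 kg/m³
  epoxy: σ_y = 50.20 MPa, ρ = 1221 kg/m³
  low-carbon steel: σ_y = 237.0 MPa, ρ = 7849 kg/m³
  nylon: σ_y = 75.70 MPa, ρ = 1110 kg/m³
  copper: σ_y = 172.0 MPa, ρ = 8922 kg/m³
  bronze: σ_y = 215.0 MPa, ρ = 8730 kg/m³
  silicon nitride: σ_y = 800.0 MPa, ρ = 3236 kg/m³
  silicon nitride: M = 247 kN·m/kg
  nylon: M = 68.2 kN·m/kg
  epoxy: M = 41.1 kN·m/kg
  low-carbon steel: M = 30.2 kN·m/kg
  gray cast iron: M = 25.5 kN·m/kg
  bronze: M = 24.6 kN·m/kg
  copper: M = 19.3 kN·m/kg
The maximum is for silicon nitride.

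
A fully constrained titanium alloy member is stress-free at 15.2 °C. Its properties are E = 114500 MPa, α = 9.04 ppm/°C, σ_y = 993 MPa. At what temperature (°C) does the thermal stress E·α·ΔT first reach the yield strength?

E = 114500 MPa = 114.5 GPa.
E·α·ΔT = 993.0 MPa ⇒ ΔT = 993.0 / (114.5×10³ × 9.04×10⁻⁶) = 959.3 K.
T = 15.2 + 959.3 = 974.5 °C.

975 °C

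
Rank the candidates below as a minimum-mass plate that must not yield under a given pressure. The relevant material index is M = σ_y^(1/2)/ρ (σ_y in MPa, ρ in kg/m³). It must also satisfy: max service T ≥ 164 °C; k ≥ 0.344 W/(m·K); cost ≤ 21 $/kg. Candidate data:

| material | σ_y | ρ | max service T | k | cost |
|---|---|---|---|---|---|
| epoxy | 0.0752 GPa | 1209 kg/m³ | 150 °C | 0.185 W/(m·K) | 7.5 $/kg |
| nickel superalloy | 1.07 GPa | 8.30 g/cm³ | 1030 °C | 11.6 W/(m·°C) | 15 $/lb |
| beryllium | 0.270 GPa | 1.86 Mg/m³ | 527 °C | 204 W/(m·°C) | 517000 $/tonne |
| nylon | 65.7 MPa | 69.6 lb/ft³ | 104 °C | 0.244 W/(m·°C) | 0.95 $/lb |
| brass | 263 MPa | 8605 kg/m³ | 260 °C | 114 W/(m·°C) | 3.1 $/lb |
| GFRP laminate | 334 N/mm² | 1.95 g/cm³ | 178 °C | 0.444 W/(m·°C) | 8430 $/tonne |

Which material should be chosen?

Screen on constraints: max service T ≥ 164 °C; k ≥ 0.344 W/(m·K); cost ≤ 21 $/kg. Survivors: brass, GFRP laminate.
Normalizing units and computing the index:
  brass: σ_y = 263.0 MPa, ρ = 8605 kg/m³
  GFRP laminate: σ_y = 334.0 MPa, ρ = 1950 kg/m³
  GFRP laminate: M = 9.37×10⁻³
  brass: M = 1.88×10⁻³
Highest index: GFRP laminate.

GFRP laminate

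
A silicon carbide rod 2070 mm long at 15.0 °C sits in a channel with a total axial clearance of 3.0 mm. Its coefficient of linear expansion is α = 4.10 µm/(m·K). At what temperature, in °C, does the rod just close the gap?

368 °C

α·L₀·ΔT = 3.0 mm ⇒ ΔT = 3.0 / (4.10×10⁻⁶ × 2070.0) = 353.5 K.
T = 15.0 + 353.5 = 368.5 °C.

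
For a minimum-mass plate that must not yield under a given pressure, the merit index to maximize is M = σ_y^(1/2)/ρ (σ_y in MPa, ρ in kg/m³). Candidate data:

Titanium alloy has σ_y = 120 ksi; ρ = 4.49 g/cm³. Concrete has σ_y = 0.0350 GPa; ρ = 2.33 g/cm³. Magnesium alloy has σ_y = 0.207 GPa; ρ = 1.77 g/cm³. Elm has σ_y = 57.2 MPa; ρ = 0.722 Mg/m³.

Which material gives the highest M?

Convert each candidate to consistent units, then evaluate M:
  titanium alloy: σ_y = 827.4 MPa, ρ = 4490 kg/m³
  concrete: σ_y = 35.00 MPa, ρ = 2330 kg/m³
  magnesium alloy: σ_y = 207.0 MPa, ρ = 1770 kg/m³
  elm: σ_y = 57.20 MPa, ρ = 722.0 kg/m³
  elm: M = 10.5×10⁻³
  magnesium alloy: M = 8.13×10⁻³
  titanium alloy: M = 6.41×10⁻³
  concrete: M = 2.54×10⁻³
Elm ranks first.

elm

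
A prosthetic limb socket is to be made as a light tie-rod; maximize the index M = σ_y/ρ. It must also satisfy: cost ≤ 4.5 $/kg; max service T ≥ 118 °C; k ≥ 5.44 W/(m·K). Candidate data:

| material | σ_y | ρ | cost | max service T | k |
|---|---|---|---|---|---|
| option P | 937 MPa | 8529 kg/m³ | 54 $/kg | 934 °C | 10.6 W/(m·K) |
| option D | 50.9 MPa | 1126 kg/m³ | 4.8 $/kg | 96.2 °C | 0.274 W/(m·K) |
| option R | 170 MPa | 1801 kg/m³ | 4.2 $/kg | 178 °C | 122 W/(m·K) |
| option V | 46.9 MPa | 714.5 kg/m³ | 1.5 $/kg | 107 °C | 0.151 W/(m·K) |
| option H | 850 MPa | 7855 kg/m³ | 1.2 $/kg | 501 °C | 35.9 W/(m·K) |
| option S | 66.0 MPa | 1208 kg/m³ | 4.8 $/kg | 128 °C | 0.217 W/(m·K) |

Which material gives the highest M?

option H

Screen on constraints: cost ≤ 4.5 $/kg; max service T ≥ 118 °C; k ≥ 5.44 W/(m·K). Survivors: option R, option H.
Computing M directly (units already consistent):
  option H: M = 108 kN·m/kg
  option R: M = 94.4 kN·m/kg
Option H ranks first.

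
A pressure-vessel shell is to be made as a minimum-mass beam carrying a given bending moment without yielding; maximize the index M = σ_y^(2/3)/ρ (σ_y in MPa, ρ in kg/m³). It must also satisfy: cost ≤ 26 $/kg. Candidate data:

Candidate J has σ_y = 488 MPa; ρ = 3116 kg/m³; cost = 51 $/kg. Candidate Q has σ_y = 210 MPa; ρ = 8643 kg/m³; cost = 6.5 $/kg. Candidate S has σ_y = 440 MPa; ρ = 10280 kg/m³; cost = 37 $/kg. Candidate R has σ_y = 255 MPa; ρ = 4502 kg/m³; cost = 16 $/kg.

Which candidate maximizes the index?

candidate R

Screen on constraints: cost ≤ 26 $/kg. Survivors: candidate Q, candidate R.
Per-candidate index values:
  candidate R: M = 8.93×10⁻³
  candidate Q: M = 4.09×10⁻³
The maximum is for candidate R.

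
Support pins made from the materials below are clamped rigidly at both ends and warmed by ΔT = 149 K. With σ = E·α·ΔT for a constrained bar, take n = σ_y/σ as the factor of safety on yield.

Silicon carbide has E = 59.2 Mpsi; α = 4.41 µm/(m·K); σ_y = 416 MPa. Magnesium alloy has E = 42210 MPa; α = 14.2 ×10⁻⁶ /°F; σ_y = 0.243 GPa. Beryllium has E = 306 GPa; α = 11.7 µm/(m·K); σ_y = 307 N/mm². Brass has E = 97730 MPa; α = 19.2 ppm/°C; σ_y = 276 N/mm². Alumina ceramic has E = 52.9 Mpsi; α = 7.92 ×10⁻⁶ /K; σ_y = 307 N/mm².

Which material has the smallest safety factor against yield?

With everything in SI (GPa, ×10⁻⁶/K, MPa):
  silicon carbide: E = 408.2, α = 4.41, σ_y = 416.0 → σ = 268 MPa, n = 1.55
  magnesium alloy: E = 42.21, α = 25.6, σ_y = 243.0 → σ = 161 MPa, n = 1.51
  beryllium: E = 306.0, α = 11.7, σ_y = 307.0 → σ = 533 MPa, n = 0.575
  brass: E = 97.73, α = 19.2, σ_y = 276.0 → σ = 280 MPa, n = 0.987
  alumina ceramic: E = 364.7, α = 7.92, σ_y = 307.0 → σ = 430 MPa, n = 0.713
Smallest n: beryllium with n = 0.575.

beryllium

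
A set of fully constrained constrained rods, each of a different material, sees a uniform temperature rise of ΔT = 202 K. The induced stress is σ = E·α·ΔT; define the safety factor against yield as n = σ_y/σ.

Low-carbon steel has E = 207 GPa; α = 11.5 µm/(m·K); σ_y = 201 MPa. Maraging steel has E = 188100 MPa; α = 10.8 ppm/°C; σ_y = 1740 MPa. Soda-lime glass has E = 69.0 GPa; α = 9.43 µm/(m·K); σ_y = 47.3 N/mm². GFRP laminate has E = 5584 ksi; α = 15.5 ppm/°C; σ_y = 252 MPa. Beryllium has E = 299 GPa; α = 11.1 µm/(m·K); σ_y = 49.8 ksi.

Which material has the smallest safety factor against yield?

soda-lime glass

With everything in SI (GPa, ×10⁻⁶/K, MPa):
  low-carbon steel: E = 207.0, α = 11.5, σ_y = 201.0 → σ = 481 MPa, n = 0.418
  maraging steel: E = 188.1, α = 10.8, σ_y = 1740 → σ = 410 MPa, n = 4.24
  soda-lime glass: E = 69.00, α = 9.43, σ_y = 47.30 → σ = 131 MPa, n = 0.360
  GFRP laminate: E = 38.50, α = 15.5, σ_y = 252.0 → σ = 121 MPa, n = 2.09
  beryllium: E = 299.0, α = 11.1, σ_y = 343.4 → σ = 670 MPa, n = 0.512
The minimum is soda-lime glass at n = 0.360.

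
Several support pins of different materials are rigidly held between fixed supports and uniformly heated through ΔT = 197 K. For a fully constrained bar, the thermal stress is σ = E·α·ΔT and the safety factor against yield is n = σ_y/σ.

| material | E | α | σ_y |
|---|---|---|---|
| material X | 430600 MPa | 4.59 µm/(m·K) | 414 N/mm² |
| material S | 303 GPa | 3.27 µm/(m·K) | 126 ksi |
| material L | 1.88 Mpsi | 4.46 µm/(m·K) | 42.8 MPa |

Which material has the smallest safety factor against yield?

material X

Per material, after unit conversion:
  material X: E = 430.6, α = 4.59, σ_y = 414.0 → σ = 389 MPa, n = 1.06
  material S: E = 303.0, α = 3.27, σ_y = 868.7 → σ = 195 MPa, n = 4.45
  material L: E = 12.96, α = 4.46, σ_y = 42.80 → σ = 11.4 MPa, n = 3.76
The minimum is material X at n = 1.06.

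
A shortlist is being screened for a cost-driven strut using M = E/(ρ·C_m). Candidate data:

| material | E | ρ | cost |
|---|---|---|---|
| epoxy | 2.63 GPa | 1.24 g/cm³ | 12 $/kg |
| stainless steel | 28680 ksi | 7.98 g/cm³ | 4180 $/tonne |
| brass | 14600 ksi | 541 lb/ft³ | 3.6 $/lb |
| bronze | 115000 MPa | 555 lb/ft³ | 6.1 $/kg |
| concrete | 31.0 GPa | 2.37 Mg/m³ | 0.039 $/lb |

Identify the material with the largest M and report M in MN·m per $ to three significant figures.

concrete, M = 152 MN·m per $

In SI units:
  epoxy: E = 2.630 GPa, ρ = 1240 kg/m³, cost = 12.00 $/kg
  stainless steel: E = 197.7 GPa, ρ = 7980 kg/m³, cost = 4.180 $/kg
  brass: E = 100.7 GPa, ρ = 8666 kg/m³, cost = 7.937 $/kg
  bronze: E = 115.0 GPa, ρ = 8890 kg/m³, cost = 6.100 $/kg
  concrete: E = 31.00 GPa, ρ = 2370 kg/m³, cost = 0.08598 $/kg
  concrete: M = 152 MN·m per $
  stainless steel: M = 5.93 MN·m per $
  bronze: M = 2.12 MN·m per $
  brass: M = 1.46 MN·m per $
  epoxy: M = 0.177 MN·m per $
Concrete ranks first.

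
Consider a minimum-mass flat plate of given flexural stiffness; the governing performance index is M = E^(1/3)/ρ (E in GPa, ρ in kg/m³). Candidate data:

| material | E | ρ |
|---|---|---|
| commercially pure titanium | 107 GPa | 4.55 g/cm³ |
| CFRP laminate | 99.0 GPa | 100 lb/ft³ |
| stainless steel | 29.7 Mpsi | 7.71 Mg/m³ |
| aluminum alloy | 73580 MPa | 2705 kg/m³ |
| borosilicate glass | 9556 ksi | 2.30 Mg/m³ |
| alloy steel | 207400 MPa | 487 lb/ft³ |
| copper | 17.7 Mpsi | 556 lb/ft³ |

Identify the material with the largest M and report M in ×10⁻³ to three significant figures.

CFRP laminate, M = 2.89×10⁻³

Putting every candidate on a common basis:
  commercially pure titanium: E = 107.0 GPa, ρ = 4550 kg/m³
  CFRP laminate: E = 99.00 GPa, ρ = 1602 kg/m³
  stainless steel: E = 204.8 GPa, ρ = 7710 kg/m³
  aluminum alloy: E = 73.58 GPa, ρ = 2705 kg/m³
  borosilicate glass: E = 65.89 GPa, ρ = 2300 kg/m³
  alloy steel: E = 207.4 GPa, ρ = 7801 kg/m³
  copper: E = 122.0 GPa, ρ = 8906 kg/m³
  CFRP laminate: M = 2.89×10⁻³
  borosilicate glass: M = 1.76×10⁻³
  aluminum alloy: M = 1.55×10⁻³
  commercially pure titanium: M = 1.04×10⁻³
  stainless steel: M = 0.764×10⁻³
  alloy steel: M = 0.759×10⁻³
  copper: M = 0.557×10⁻³
Highest index: CFRP laminate.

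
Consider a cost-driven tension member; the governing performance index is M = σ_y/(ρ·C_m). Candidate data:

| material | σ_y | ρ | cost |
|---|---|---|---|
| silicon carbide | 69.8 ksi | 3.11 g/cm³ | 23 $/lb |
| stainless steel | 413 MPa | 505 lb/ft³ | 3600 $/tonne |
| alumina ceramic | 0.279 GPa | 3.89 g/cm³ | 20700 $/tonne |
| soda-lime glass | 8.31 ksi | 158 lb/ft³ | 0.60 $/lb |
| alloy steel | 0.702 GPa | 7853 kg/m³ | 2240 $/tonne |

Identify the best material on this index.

alloy steel

After converting to SI:
  silicon carbide: σ_y = 481.3 MPa, ρ = 3110 kg/m³, cost = 50.71 $/kg
  stainless steel: σ_y = 413.0 MPa, ρ = 8089 kg/m³, cost = 3.600 $/kg
  alumina ceramic: σ_y = 279.0 MPa, ρ = 3890 kg/m³, cost = 20.70 $/kg
  soda-lime glass: σ_y = 57.30 MPa, ρ = 2531 kg/m³, cost = 1.323 $/kg
  alloy steel: σ_y = 702.0 MPa, ρ = 7853 kg/m³, cost = 2.240 $/kg
  alloy steel: M = 39.9 kN·m per $
  soda-lime glass: M = 17.1 kN·m per $
  stainless steel: M = 14.2 kN·m per $
  alumina ceramic: M = 3.46 kN·m per $
  silicon carbide: M = 3.05 kN·m per $
Alloy steel has the largest M.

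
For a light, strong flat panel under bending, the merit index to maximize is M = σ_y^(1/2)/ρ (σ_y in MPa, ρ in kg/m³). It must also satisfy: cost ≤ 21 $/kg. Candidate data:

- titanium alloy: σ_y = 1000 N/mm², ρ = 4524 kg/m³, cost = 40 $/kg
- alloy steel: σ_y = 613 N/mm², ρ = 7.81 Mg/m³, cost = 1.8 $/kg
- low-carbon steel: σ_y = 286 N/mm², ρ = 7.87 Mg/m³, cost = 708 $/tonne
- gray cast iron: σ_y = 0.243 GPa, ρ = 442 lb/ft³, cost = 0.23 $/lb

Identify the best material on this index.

alloy steel

Screen on constraints: cost ≤ 21 $/kg. Survivors: alloy steel, low-carbon steel, gray cast iron.
After converting to SI:
  alloy steel: σ_y = 613.0 MPa, ρ = 7810 kg/m³
  low-carbon steel: σ_y = 286.0 MPa, ρ = 7870 kg/m³
  gray cast iron: σ_y = 243.0 MPa, ρ = 7080 kg/m³
  alloy steel: M = 3.17×10⁻³
  gray cast iron: M = 2.20×10⁻³
  low-carbon steel: M = 2.15×10⁻³
Alloy steel ranks first.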